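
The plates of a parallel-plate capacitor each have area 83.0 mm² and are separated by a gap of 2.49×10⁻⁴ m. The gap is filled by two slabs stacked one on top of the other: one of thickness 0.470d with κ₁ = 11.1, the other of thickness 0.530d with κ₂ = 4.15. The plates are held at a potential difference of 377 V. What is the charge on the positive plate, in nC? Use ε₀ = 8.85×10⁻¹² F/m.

A = 83.0 mm² = 8.30×10⁻⁵ m².
Stacked slabs ⇒ two capacitors in series, each with the full plate area.
C₁ = κ₁ε₀A/d₁ = 11.1 × 8.85×10⁻¹² × 8.30×10⁻⁵ / 1.17×10⁻⁴ = 6.97×10⁻¹¹ F.
C₂ = κ₂ε₀A/d₂ = 4.15 × 8.85×10⁻¹² × 8.30×10⁻⁵ / 1.32×10⁻⁴ = 2.31×10⁻¹¹ F.
C = (1/C₁ + 1/C₂)⁻¹ = 1.73×10⁻¹¹ F.
Q = CV = 1.73×10⁻¹¹ × 377 = 6.54×10⁻⁹ C.

6.54 nC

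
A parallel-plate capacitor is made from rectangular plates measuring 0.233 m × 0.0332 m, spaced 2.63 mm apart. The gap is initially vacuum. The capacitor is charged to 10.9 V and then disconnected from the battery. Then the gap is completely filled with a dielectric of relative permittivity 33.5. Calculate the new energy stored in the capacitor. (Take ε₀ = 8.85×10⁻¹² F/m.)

A = 0.233 × 0.0332 m² = 7.74×10⁻³ m².
Initially C₁ = ε₀A/d = 8.85×10⁻¹² × 7.74×10⁻³ / 2.63×10⁻³ = 2.60×10⁻¹¹ F.
U₁ = 1.55×10⁻⁹ J.
Isolated ⇒ Q is held fixed. C₂ = 33.5 C₁ and U = Q²/(2C), so U₂/U₁ = C₁/C₂ = 0.0299.
U₂ = 0.0299 × 1.55×10⁻⁹ = 4.62×10⁻¹¹ J.

U ≈ 46.2 pJ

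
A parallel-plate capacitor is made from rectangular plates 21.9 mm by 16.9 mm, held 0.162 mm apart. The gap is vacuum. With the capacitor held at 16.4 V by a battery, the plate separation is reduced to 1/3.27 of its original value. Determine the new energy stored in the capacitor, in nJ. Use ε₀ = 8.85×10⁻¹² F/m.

8.89 nJ

A = 21.9 × 16.9 mm² = 3.70×10⁻⁴ m².
Initially C₁ = ε₀A/d = 8.85×10⁻¹² × 3.70×10⁻⁴ / 1.62×10⁻⁴ = 2.02×10⁻¹¹ F.
U₁ = 2.72×10⁻⁹ J.
Battery connected ⇒ V is held fixed. C₂ = 3.27 C₁ and U = ½CV², so U₂/U₁ = C₂/C₁ = 3.27.
U₂ = 3.27 × 2.72×10⁻⁹ = 8.89×10⁻⁹ J.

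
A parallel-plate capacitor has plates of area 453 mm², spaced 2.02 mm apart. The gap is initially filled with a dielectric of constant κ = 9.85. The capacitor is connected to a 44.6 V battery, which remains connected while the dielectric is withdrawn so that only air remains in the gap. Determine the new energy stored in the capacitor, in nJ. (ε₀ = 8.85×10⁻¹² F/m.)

U ≈ 1.97 nJ

A = 453 mm² = 4.53×10⁻⁴ m².
Initially C₁ = κε₀A/d = 9.85 × 8.85×10⁻¹² × 4.53×10⁻⁴ / 2.02×10⁻³ = 1.95×10⁻¹¹ F.
U₁ = 1.94×10⁻⁸ J.
Battery connected ⇒ V is held fixed. C₂ = 0.102 C₁ and U = ½CV², so U₂/U₁ = C₂/C₁ = 0.102.
U₂ = 0.102 × 1.94×10⁻⁸ = 1.97×10⁻⁹ J.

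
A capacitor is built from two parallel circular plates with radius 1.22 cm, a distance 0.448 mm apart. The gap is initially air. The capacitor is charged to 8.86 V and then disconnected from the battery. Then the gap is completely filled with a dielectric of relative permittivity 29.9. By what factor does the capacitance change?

29.9

C = κε₀A/d scales with κ, so C₂/C₁ = κ = 29.9.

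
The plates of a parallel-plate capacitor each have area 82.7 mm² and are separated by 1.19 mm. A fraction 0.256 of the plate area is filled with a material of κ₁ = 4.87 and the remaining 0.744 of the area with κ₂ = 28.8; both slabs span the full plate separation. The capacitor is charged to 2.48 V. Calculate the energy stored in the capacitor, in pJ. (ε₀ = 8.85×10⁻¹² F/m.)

A = 82.7 mm² = 8.27×10⁻⁵ m².
Side-by-side slabs ⇒ two capacitors in parallel, each spanning the full gap.
C₁ = κ₁ε₀A₁/d = 4.87 × 8.85×10⁻¹² × 2.12×10⁻⁵ / 1.19×10⁻³ = 7.67×10⁻¹³ F.
C₂ = κ₂ε₀A₂/d = 28.8 × 8.85×10⁻¹² × 6.15×10⁻⁵ / 1.19×10⁻³ = 1.32×10⁻¹¹ F.
C = C₁ + C₂ = 1.39×10⁻¹¹ F.
U = ½CV² = ½ × 1.39×10⁻¹¹ × (2.48)² = 4.29×10⁻¹¹ J.

42.9 pJ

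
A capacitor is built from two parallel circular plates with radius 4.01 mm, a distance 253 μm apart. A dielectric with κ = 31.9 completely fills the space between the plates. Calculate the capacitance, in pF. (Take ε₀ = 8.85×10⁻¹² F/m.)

A = π(4.01 mm)² = 5.05×10⁻⁵ m².
C = κε₀A/d = 31.9 × 8.85×10⁻¹² × 5.05×10⁻⁵ / 2.53×10⁻⁴ = 5.64×10⁻¹¹ F.

C ≈ 56.4 pF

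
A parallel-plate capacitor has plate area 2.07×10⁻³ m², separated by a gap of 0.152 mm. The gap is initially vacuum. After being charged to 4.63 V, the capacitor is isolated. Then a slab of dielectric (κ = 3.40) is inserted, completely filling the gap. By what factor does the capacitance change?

3.40

C = κε₀A/d scales with κ, so C₂/C₁ = κ = 3.40.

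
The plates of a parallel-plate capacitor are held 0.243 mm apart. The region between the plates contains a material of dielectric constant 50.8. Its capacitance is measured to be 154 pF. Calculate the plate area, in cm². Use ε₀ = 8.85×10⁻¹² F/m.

0.832 cm²

A = Cd/(κε₀) = 1.54×10⁻¹⁰ × 2.43×10⁻⁴ / (50.8 × 8.85×10⁻¹²) = 8.32×10⁻⁵ m².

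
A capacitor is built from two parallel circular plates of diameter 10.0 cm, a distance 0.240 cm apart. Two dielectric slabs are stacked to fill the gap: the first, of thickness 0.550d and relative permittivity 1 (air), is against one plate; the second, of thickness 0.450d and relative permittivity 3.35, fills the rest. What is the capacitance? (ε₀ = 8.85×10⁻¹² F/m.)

A = π(10.0/2 cm)² = 7.85×10⁻³ m².
Stacked slabs ⇒ two capacitors in series, each with the full plate area.
C₁ = κ₁ε₀A/d₁ = 1.00 × 8.85×10⁻¹² × 7.85×10⁻³ / 1.32×10⁻³ = 5.27×10⁻¹¹ F.
C₂ = κ₂ε₀A/d₂ = 3.35 × 8.85×10⁻¹² × 7.85×10⁻³ / 1.08×10⁻³ = 2.16×10⁻¹⁰ F.
C = (1/C₁ + 1/C₂)⁻¹ = 4.23×10⁻¹¹ F.

42.3 pF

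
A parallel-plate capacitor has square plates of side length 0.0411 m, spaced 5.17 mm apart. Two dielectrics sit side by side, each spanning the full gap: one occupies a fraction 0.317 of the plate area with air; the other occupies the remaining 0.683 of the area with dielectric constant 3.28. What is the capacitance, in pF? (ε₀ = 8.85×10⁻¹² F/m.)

A = (0.0411 m)² = 1.69×10⁻³ m².
Side-by-side slabs ⇒ two capacitors in parallel, each spanning the full gap.
C₁ = κ₁ε₀A₁/d = 1.00 × 8.85×10⁻¹² × 5.35×10⁻⁴ / 5.17×10⁻³ = 9.17×10⁻¹³ F.
C₂ = κ₂ε₀A₂/d = 3.28 × 8.85×10⁻¹² × 1.15×10⁻³ / 5.17×10⁻³ = 6.48×10⁻¹² F.
C = C₁ + C₂ = 7.39×10⁻¹² F.

C ≈ 7.39 pF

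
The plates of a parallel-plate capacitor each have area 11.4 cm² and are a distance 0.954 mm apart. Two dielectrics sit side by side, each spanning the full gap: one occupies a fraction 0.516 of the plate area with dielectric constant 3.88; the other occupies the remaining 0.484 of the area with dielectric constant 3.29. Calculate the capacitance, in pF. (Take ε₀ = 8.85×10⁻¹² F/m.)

A = 11.4 cm² = 1.14×10⁻³ m².
Side-by-side slabs ⇒ two capacitors in parallel, each spanning the full gap.
C₁ = κ₁ε₀A₁/d = 3.88 × 8.85×10⁻¹² × 5.88×10⁻⁴ / 9.54×10⁻⁴ = 2.12×10⁻¹¹ F.
C₂ = κ₂ε₀A₂/d = 3.29 × 8.85×10⁻¹² × 5.52×10⁻⁴ / 9.54×10⁻⁴ = 1.68×10⁻¹¹ F.
C = C₁ + C₂ = 3.80×10⁻¹¹ F.

C ≈ 38.0 pF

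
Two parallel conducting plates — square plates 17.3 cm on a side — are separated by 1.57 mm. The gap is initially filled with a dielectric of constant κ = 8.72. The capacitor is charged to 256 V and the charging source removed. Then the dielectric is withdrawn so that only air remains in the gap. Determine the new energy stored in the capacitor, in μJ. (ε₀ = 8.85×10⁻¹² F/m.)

U ≈ 420 μJ

A = (17.3 cm)² = 2.99×10⁻² m².
Initially C₁ = κε₀A/d = 8.72 × 8.85×10⁻¹² × 2.99×10⁻² / 1.57×10⁻³ = 1.47×10⁻⁹ F.
U₁ = 4.82×10⁻⁵ J.
Isolated ⇒ Q is held fixed. C₂ = 0.115 C₁ and U = Q²/(2C), so U₂/U₁ = C₁/C₂ = 8.72.
U₂ = 8.72 × 4.82×10⁻⁵ = 4.20×10⁻⁴ J.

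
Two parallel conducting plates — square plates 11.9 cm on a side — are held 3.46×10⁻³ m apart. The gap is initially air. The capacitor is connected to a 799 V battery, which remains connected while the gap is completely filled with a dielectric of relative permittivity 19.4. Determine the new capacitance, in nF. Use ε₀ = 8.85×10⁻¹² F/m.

A = (11.9 cm)² = 1.42×10⁻² m².
Initially C₁ = ε₀A/d = 8.85×10⁻¹² × 1.42×10⁻² / 3.46×10⁻³ = 3.62×10⁻¹¹ F.
C = κε₀A/d scales with κ, so C₂/C₁ = κ = 19.4.
C₂ = 19.4 × 3.62×10⁻¹¹ = 7.03×10⁻¹⁰ F.

0.703 nF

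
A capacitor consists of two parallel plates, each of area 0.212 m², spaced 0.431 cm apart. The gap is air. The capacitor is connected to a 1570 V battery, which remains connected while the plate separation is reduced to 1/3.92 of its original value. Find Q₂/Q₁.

Q₂/Q₁ ≈ 3.92

Battery connected ⇒ V is held fixed.
C₂ = 3.92 C₁ and Q = CV, so Q₂/Q₁ = C₂/C₁ = 3.92.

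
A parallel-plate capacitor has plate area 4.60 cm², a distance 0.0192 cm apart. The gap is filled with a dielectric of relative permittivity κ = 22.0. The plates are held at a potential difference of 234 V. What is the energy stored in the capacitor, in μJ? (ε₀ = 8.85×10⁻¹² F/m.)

A = 4.60 cm² = 4.60×10⁻⁴ m².
C = κε₀A/d = 22.0 × 8.85×10⁻¹² × 4.60×10⁻⁴ / 1.92×10⁻⁴ = 4.66×10⁻¹⁰ F.
U = ½CV² = ½ × 4.66×10⁻¹⁰ × (234)² = 1.28×10⁻⁵ J.

12.8 μJ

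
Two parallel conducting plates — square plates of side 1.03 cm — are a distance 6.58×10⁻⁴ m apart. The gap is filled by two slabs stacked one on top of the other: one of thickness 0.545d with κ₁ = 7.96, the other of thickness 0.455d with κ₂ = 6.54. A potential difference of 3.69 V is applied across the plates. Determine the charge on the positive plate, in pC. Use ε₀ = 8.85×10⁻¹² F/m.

Q ≈ 38.1 pC

A = (1.03 cm)² = 1.06×10⁻⁴ m².
Stacked slabs ⇒ two capacitors in series, each with the full plate area.
C₁ = κ₁ε₀A/d₁ = 7.96 × 8.85×10⁻¹² × 1.06×10⁻⁴ / 3.59×10⁻⁴ = 2.08×10⁻¹¹ F.
C₂ = κ₂ε₀A/d₂ = 6.54 × 8.85×10⁻¹² × 1.06×10⁻⁴ / 2.99×10⁻⁴ = 2.05×10⁻¹¹ F.
C = (1/C₁ + 1/C₂)⁻¹ = 1.03×10⁻¹¹ F.
Q = CV = 1.03×10⁻¹¹ × 3.69 = 3.81×10⁻¹¹ C.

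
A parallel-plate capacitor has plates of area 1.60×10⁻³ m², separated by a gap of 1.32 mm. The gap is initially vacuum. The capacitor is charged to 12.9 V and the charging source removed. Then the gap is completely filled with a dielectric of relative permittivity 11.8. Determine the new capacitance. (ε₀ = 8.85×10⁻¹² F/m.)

C ≈ 127 pF

Initially C₁ = ε₀A/d = 8.85×10⁻¹² × 1.60×10⁻³ / 1.32×10⁻³ = 1.07×10⁻¹¹ F.
C = κε₀A/d scales with κ, so C₂/C₁ = κ = 11.8.
C₂ = 11.8 × 1.07×10⁻¹¹ = 1.27×10⁻¹⁰ F.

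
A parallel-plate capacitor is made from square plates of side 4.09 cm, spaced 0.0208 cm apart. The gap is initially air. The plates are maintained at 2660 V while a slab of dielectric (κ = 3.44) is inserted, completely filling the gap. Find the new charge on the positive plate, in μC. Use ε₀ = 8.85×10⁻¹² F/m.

0.651 μC

A = (4.09 cm)² = 1.67×10⁻³ m².
Initially C₁ = ε₀A/d = 8.85×10⁻¹² × 1.67×10⁻³ / 2.08×10⁻⁴ = 7.12×10⁻¹¹ F.
Q₁ = 1.89×10⁻⁷ C.
Battery connected ⇒ V is held fixed. C₂ = 3.44 C₁ and Q = CV, so Q₂/Q₁ = C₂/C₁ = 3.44.
Q₂ = 3.44 × 1.89×10⁻⁷ = 6.51×10⁻⁷ C.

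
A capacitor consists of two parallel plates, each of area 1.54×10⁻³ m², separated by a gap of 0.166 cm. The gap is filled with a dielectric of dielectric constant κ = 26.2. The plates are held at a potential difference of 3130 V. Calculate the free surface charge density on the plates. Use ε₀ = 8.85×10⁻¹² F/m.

C = κε₀A/d = 26.2 × 8.85×10⁻¹² × 1.54×10⁻³ / 1.66×10⁻³ = 2.15×10⁻¹⁰ F.
σ = Q/A = CV/A = 2.15×10⁻¹⁰ × 3130 / 1.54×10⁻³ = 4.37×10⁻⁴ C/m².

σ ≈ 437 μC/m²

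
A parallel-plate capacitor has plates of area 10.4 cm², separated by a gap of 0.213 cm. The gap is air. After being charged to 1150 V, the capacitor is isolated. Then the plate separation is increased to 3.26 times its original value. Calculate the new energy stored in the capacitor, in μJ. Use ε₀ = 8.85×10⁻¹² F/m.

A = 10.4 cm² = 1.04×10⁻³ m².
Initially C₁ = ε₀A/d = 8.85×10⁻¹² × 1.04×10⁻³ / 2.13×10⁻³ = 4.32×10⁻¹² F.
U₁ = 2.86×10⁻⁶ J.
Isolated ⇒ Q is held fixed. C₂ = 0.307 C₁ and U = Q²/(2C), so U₂/U₁ = C₁/C₂ = 3.26.
U₂ = 3.26 × 2.86×10⁻⁶ = 9.31×10⁻⁶ J.

9.31 μJ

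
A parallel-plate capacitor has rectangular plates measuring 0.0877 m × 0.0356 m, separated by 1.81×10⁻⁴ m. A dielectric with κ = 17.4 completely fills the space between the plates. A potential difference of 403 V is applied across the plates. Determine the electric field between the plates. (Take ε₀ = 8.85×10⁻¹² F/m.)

E ≈ 2.23 MV/m

E = V/d = 403 / 1.81×10⁻⁴ = 2.23×10⁶ V/m.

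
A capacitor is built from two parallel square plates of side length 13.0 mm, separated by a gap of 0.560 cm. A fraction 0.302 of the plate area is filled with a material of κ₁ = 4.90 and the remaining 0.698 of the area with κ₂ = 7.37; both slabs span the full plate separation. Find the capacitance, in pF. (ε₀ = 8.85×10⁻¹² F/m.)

C ≈ 1.77 pF

A = (13.0 mm)² = 1.69×10⁻⁴ m².
Side-by-side slabs ⇒ two capacitors in parallel, each spanning the full gap.
C₁ = κ₁ε₀A₁/d = 4.90 × 8.85×10⁻¹² × 5.10×10⁻⁵ / 5.60×10⁻³ = 3.95×10⁻¹³ F.
C₂ = κ₂ε₀A₂/d = 7.37 × 8.85×10⁻¹² × 1.18×10⁻⁴ / 5.60×10⁻³ = 1.37×10⁻¹² F.
C = C₁ + C₂ = 1.77×10⁻¹² F.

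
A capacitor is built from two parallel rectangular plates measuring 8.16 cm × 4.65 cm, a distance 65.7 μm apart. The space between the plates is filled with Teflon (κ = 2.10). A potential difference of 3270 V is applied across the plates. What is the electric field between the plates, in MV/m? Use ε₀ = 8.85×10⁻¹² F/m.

E = V/d = 3270 / 6.57×10⁻⁵ = 4.98×10⁷ V/m.

E ≈ 49.8 MV/m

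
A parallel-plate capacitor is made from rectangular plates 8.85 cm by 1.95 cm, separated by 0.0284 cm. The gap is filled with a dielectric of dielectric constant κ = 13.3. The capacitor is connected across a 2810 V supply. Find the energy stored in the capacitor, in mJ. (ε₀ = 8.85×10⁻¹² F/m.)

A = 8.85 × 1.95 cm² = 1.73×10⁻³ m².
C = κε₀A/d = 13.3 × 8.85×10⁻¹² × 1.73×10⁻³ / 2.84×10⁻⁴ = 7.15×10⁻¹⁰ F.
U = ½CV² = ½ × 7.15×10⁻¹⁰ × (2810)² = 2.82×10⁻³ J.

U ≈ 2.82 mJ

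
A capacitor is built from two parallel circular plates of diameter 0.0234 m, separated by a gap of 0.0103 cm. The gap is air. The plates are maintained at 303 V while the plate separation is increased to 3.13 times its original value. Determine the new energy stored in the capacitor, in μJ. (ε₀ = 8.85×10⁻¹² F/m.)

U ≈ 0.542 μJ

A = π(0.0234/2 m)² = 4.30×10⁻⁴ m².
Initially C₁ = ε₀A/d = 8.85×10⁻¹² × 4.30×10⁻⁴ / 1.03×10⁻⁴ = 3.70×10⁻¹¹ F.
U₁ = 1.70×10⁻⁶ J.
Battery connected ⇒ V is held fixed. C₂ = 0.319 C₁ and U = ½CV², so U₂/U₁ = C₂/C₁ = 0.319.
U₂ = 0.319 × 1.70×10⁻⁶ = 5.42×10⁻⁷ J.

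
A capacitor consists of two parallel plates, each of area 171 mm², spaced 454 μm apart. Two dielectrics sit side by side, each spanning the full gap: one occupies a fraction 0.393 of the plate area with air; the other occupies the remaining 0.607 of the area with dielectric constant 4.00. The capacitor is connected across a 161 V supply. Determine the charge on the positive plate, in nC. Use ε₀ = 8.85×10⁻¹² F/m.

1.51 nC

A = 171 mm² = 1.71×10⁻⁴ m².
Side-by-side slabs ⇒ two capacitors in parallel, each spanning the full gap.
C₁ = κ₁ε₀A₁/d = 1.00 × 8.85×10⁻¹² × 6.72×10⁻⁵ / 4.54×10⁻⁴ = 1.31×10⁻¹² F.
C₂ = κ₂ε₀A₂/d = 4.00 × 8.85×10⁻¹² × 1.04×10⁻⁴ / 4.54×10⁻⁴ = 8.09×10⁻¹² F.
C = C₁ + C₂ = 9.40×10⁻¹² F.
Q = CV = 9.40×10⁻¹² × 161 = 1.51×10⁻⁹ C.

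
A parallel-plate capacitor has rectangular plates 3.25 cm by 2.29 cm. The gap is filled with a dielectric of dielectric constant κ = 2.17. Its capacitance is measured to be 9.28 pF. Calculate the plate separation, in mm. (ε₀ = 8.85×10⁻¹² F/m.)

d ≈ 1.54 mm

A = 3.25 × 2.29 cm² = 7.44×10⁻⁴ m².
d = κε₀A/C = 2.17 × 8.85×10⁻¹² × 7.44×10⁻⁴ / 9.28×10⁻¹² = 1.54×10⁻³ m.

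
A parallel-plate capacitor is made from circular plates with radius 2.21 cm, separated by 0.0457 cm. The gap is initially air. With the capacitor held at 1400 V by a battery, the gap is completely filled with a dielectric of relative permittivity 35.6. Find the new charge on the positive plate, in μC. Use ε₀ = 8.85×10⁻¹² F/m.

A = π(2.21 cm)² = 1.53×10⁻³ m².
Initially C₁ = ε₀A/d = 8.85×10⁻¹² × 1.53×10⁻³ / 4.57×10⁻⁴ = 2.97×10⁻¹¹ F.
Q₁ = 4.16×10⁻⁸ C.
Battery connected ⇒ V is held fixed. C₂ = 35.6 C₁ and Q = CV, so Q₂/Q₁ = C₂/C₁ = 35.6.
Q₂ = 35.6 × 4.16×10⁻⁸ = 1.48×10⁻⁶ C.

Q ≈ 1.48 μC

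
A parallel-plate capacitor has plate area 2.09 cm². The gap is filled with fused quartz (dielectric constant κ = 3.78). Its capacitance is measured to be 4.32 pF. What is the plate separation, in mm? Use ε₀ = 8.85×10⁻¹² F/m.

A = 2.09 cm² = 2.09×10⁻⁴ m².
d = κε₀A/C = 3.78 × 8.85×10⁻¹² × 2.09×10⁻⁴ / 4.32×10⁻¹² = 1.62×10⁻³ m.

d ≈ 1.62 mm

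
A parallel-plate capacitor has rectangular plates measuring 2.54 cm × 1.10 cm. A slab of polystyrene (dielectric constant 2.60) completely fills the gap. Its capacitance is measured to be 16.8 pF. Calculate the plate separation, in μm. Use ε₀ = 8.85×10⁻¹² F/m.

A = 2.54 × 1.10 cm² = 2.79×10⁻⁴ m².
d = κε₀A/C = 2.60 × 8.85×10⁻¹² × 2.79×10⁻⁴ / 1.68×10⁻¹¹ = 3.83×10⁻⁴ m.

d ≈ 383 μm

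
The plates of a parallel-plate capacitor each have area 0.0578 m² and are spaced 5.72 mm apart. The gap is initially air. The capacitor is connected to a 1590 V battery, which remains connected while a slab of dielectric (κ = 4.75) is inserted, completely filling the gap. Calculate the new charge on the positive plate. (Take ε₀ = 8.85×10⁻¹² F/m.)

0.675 μC

Initially C₁ = ε₀A/d = 8.85×10⁻¹² × 5.78×10⁻² / 5.72×10⁻³ = 8.94×10⁻¹¹ F.
Q₁ = 1.42×10⁻⁷ C.
Battery connected ⇒ V is held fixed. C₂ = 4.75 C₁ and Q = CV, so Q₂/Q₁ = C₂/C₁ = 4.75.
Q₂ = 4.75 × 1.42×10⁻⁷ = 6.75×10⁻⁷ C.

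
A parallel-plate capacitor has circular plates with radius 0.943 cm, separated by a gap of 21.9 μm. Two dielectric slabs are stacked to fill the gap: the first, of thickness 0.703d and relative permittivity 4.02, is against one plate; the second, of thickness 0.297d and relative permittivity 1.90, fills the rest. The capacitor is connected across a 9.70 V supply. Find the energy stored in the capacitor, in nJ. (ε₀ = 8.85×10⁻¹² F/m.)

A = π(0.943 cm)² = 2.79×10⁻⁴ m².
Stacked slabs ⇒ two capacitors in series, each with the full plate area.
C₁ = κ₁ε₀A/d₁ = 4.02 × 8.85×10⁻¹² × 2.79×10⁻⁴ / 1.54×10⁻⁵ = 6.46×10⁻¹⁰ F.
C₂ = κ₂ε₀A/d₂ = 1.90 × 8.85×10⁻¹² × 2.79×10⁻⁴ / 6.50×10⁻⁶ = 7.22×10⁻¹⁰ F.
C = (1/C₁ + 1/C₂)⁻¹ = 3.41×10⁻¹⁰ F.
U = ½CV² = ½ × 3.41×10⁻¹⁰ × (9.70)² = 1.60×10⁻⁸ J.

U ≈ 16.0 nJ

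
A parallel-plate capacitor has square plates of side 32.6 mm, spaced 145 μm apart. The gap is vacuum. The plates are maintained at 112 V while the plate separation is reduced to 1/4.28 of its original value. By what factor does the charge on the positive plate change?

Battery connected ⇒ V is held fixed.
C₂ = 4.28 C₁ and Q = CV, so Q₂/Q₁ = C₂/C₁ = 4.28.

Q₂/Q₁ ≈ 4.28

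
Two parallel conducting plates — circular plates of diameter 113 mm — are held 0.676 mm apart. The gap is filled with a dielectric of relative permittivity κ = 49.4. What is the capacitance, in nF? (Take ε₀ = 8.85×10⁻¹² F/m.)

6.49 nF

A = π(113/2 mm)² = 1.00×10⁻² m².
C = κε₀A/d = 49.4 × 8.85×10⁻¹² × 1.00×10⁻² / 6.76×10⁻⁴ = 6.49×10⁻⁹ F.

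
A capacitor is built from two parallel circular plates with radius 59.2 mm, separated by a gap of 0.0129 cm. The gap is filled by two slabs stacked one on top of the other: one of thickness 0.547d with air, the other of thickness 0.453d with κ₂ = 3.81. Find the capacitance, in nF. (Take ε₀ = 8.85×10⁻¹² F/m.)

1.13 nF

A = π(59.2 mm)² = 1.10×10⁻² m².
Stacked slabs ⇒ two capacitors in series, each with the full plate area.
C₁ = κ₁ε₀A/d₁ = 1.00 × 8.85×10⁻¹² × 1.10×10⁻² / 7.06×10⁻⁵ = 1.38×10⁻⁹ F.
C₂ = κ₂ε₀A/d₂ = 3.81 × 8.85×10⁻¹² × 1.10×10⁻² / 5.84×10⁻⁵ = 6.35×10⁻⁹ F.
C = (1/C₁ + 1/C₂)⁻¹ = 1.13×10⁻⁹ F.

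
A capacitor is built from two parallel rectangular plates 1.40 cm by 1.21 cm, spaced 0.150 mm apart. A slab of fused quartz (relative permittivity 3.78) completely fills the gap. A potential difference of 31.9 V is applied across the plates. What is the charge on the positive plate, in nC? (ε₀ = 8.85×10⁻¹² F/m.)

A = 1.40 × 1.21 cm² = 1.69×10⁻⁴ m².
C = κε₀A/d = 3.78 × 8.85×10⁻¹² × 1.69×10⁻⁴ / 1.50×10⁻⁴ = 3.78×10⁻¹¹ F.
Q = CV = 3.78×10⁻¹¹ × 31.9 = 1.21×10⁻⁹ C.

Q ≈ 1.21 nC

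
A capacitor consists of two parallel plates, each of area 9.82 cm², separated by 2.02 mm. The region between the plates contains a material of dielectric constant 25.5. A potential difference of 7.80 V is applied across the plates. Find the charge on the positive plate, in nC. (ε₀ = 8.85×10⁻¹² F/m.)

A = 9.82 cm² = 9.82×10⁻⁴ m².
C = κε₀A/d = 25.5 × 8.85×10⁻¹² × 9.82×10⁻⁴ / 2.02×10⁻³ = 1.10×10⁻¹⁰ F.
Q = CV = 1.10×10⁻¹⁰ × 7.80 = 8.56×10⁻¹⁰ C.

0.856 nC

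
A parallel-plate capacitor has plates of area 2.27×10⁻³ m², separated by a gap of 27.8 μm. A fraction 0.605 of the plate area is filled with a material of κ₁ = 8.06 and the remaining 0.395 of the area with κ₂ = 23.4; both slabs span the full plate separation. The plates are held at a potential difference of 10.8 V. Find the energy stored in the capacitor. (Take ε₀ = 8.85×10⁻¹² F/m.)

Side-by-side slabs ⇒ two capacitors in parallel, each spanning the full gap.
C₁ = κ₁ε₀A₁/d = 8.06 × 8.85×10⁻¹² × 1.37×10⁻³ / 2.78×10⁻⁵ = 3.52×10⁻⁹ F.
C₂ = κ₂ε₀A₂/d = 23.4 × 8.85×10⁻¹² × 8.97×10⁻⁴ / 2.78×10⁻⁵ = 6.68×10⁻⁹ F.
C = C₁ + C₂ = 1.02×10⁻⁸ F.
U = ½CV² = ½ × 1.02×10⁻⁸ × (10.8)² = 5.95×10⁻⁷ J.

U ≈ 0.595 μJ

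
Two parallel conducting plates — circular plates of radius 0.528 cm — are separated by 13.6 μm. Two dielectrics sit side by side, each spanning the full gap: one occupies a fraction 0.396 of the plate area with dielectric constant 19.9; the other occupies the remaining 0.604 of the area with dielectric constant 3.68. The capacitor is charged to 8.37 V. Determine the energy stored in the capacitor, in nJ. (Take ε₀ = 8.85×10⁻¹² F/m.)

A = π(0.528 cm)² = 8.76×10⁻⁵ m².
Side-by-side slabs ⇒ two capacitors in parallel, each spanning the full gap.
C₁ = κ₁ε₀A₁/d = 19.9 × 8.85×10⁻¹² × 3.47×10⁻⁵ / 1.36×10⁻⁵ = 4.49×10⁻¹⁰ F.
C₂ = κ₂ε₀A₂/d = 3.68 × 8.85×10⁻¹² × 5.29×10⁻⁵ / 1.36×10⁻⁵ = 1.27×10⁻¹⁰ F.
C = C₁ + C₂ = 5.76×10⁻¹⁰ F.
U = ½CV² = ½ × 5.76×10⁻¹⁰ × (8.37)² = 2.02×10⁻⁸ J.

U ≈ 20.2 nJ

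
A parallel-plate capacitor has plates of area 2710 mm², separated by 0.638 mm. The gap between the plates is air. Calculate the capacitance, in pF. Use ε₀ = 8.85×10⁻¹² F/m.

A = 2710 mm² = 2.71×10⁻³ m².
C = ε₀A/d = 8.85×10⁻¹² × 2.71×10⁻³ / 6.38×10⁻⁴ = 3.76×10⁻¹¹ F.

37.6 pF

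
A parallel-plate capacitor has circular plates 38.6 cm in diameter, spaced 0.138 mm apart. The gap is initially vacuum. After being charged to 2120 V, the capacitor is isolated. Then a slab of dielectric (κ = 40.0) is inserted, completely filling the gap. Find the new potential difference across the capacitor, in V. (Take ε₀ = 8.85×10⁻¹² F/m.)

V ≈ 53.0 V

A = π(38.6/2 cm)² = 0.117 m².
Initially C₁ = ε₀A/d = 8.85×10⁻¹² × 0.117 / 1.38×10⁻⁴ = 7.50×10⁻⁹ F.
V₁ = 2.12×10³ V.
Isolated ⇒ Q is held fixed. C₂ = 40.0 C₁ and V = Q/C, so V₂/V₁ = C₁/C₂ = 0.0250.
V₂ = 0.0250 × 2.12×10³ = 53.0 V.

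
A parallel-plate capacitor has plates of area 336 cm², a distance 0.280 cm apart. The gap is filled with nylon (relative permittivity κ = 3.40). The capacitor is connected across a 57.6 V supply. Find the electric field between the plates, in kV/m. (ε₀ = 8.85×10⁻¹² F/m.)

E = V/d = 57.6 / 2.80×10⁻³ = 2.06×10⁴ V/m.

20.6 kV/m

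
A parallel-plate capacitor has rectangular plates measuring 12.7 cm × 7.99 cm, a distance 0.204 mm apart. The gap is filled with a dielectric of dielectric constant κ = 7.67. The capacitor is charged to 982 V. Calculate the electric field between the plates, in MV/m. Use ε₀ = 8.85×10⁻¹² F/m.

E = V/d = 982 / 2.04×10⁻⁴ = 4.81×10⁶ V/m.

E ≈ 4.81 MV/m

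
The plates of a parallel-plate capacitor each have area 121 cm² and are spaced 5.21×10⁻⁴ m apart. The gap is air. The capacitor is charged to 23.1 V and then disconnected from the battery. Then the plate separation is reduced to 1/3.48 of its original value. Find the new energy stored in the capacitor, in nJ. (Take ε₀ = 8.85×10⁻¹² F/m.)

15.8 nJ

A = 121 cm² = 1.21×10⁻² m².
Initially C₁ = ε₀A/d = 8.85×10⁻¹² × 1.21×10⁻² / 5.21×10⁻⁴ = 2.06×10⁻¹⁰ F.
U₁ = 5.48×10⁻⁸ J.
Isolated ⇒ Q is held fixed. C₂ = 3.48 C₁ and U = Q²/(2C), so U₂/U₁ = C₁/C₂ = 0.287.
U₂ = 0.287 × 5.48×10⁻⁸ = 1.58×10⁻⁸ J.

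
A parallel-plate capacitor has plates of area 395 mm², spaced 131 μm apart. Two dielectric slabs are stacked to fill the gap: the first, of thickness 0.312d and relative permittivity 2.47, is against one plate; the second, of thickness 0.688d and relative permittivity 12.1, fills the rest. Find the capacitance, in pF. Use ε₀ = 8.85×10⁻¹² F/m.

A = 395 mm² = 3.95×10⁻⁴ m².
Stacked slabs ⇒ two capacitors in series, each with the full plate area.
C₁ = κ₁ε₀A/d₁ = 2.47 × 8.85×10⁻¹² × 3.95×10⁻⁴ / 4.09×10⁻⁵ = 2.11×10⁻¹⁰ F.
C₂ = κ₂ε₀A/d₂ = 12.1 × 8.85×10⁻¹² × 3.95×10⁻⁴ / 9.01×10⁻⁵ = 4.69×10⁻¹⁰ F.
C = (1/C₁ + 1/C₂)⁻¹ = 1.46×10⁻¹⁰ F.

146 pF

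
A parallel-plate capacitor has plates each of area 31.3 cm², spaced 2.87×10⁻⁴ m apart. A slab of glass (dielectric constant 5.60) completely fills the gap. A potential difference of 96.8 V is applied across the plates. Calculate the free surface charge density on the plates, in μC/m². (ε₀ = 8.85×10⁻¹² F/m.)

16.7 μC/m²

A = 31.3 cm² = 3.13×10⁻³ m².
C = κε₀A/d = 5.60 × 8.85×10⁻¹² × 3.13×10⁻³ / 2.87×10⁻⁴ = 5.40×10⁻¹⁰ F.
σ = Q/A = CV/A = 5.40×10⁻¹⁰ × 96.8 / 3.13×10⁻³ = 1.67×10⁻⁵ C/m².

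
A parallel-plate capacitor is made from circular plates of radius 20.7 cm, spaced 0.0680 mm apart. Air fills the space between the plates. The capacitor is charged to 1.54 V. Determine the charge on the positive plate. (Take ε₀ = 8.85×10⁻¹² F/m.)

A = π(20.7 cm)² = 0.135 m².
C = ε₀A/d = 8.85×10⁻¹² × 0.135 / 6.80×10⁻⁵ = 1.75×10⁻⁸ F.
Q = CV = 1.75×10⁻⁸ × 1.54 = 2.70×10⁻⁸ C.

27.0 nC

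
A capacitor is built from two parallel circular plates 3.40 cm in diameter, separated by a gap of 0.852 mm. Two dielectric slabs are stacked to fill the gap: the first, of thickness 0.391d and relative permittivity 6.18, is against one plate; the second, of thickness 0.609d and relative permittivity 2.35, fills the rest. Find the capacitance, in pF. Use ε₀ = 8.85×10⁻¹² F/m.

A = π(3.40/2 cm)² = 9.08×10⁻⁴ m².
Stacked slabs ⇒ two capacitors in series, each with the full plate area.
C₁ = κ₁ε₀A/d₁ = 6.18 × 8.85×10⁻¹² × 9.08×10⁻⁴ / 3.33×10⁻⁴ = 1.49×10⁻¹⁰ F.
C₂ = κ₂ε₀A/d₂ = 2.35 × 8.85×10⁻¹² × 9.08×10⁻⁴ / 5.19×10⁻⁴ = 3.64×10⁻¹¹ F.
C = (1/C₁ + 1/C₂)⁻¹ = 2.93×10⁻¹¹ F.

29.3 pF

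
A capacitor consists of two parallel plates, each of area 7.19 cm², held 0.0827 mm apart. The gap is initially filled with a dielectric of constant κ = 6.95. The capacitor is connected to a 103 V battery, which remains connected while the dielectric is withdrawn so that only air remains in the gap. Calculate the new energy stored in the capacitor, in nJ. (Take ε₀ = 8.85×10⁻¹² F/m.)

U ≈ 408 nJ

A = 7.19 cm² = 7.19×10⁻⁴ m².
Initially C₁ = κε₀A/d = 6.95 × 8.85×10⁻¹² × 7.19×10⁻⁴ / 8.27×10⁻⁵ = 5.35×10⁻¹⁰ F.
U₁ = 2.84×10⁻⁶ J.
Battery connected ⇒ V is held fixed. C₂ = 0.144 C₁ and U = ½CV², so U₂/U₁ = C₂/C₁ = 0.144.
U₂ = 0.144 × 2.84×10⁻⁶ = 4.08×10⁻⁷ J.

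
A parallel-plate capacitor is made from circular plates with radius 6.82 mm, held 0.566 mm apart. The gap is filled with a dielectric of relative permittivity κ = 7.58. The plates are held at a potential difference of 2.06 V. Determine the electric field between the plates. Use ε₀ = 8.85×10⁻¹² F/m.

E = V/d = 2.06 / 5.66×10⁻⁴ = 3.64×10³ V/m.

3.64 V/mm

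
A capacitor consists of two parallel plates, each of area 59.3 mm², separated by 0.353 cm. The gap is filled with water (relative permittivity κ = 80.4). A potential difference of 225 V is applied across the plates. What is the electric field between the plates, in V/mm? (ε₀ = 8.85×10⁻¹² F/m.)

E = V/d = 225 / 3.53×10⁻³ = 6.37×10⁴ V/m.

63.7 V/mm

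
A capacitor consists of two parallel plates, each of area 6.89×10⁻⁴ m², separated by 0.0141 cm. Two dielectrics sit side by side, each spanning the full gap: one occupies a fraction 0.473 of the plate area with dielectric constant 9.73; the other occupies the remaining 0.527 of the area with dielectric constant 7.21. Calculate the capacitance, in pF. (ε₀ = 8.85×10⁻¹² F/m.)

363 pF

Side-by-side slabs ⇒ two capacitors in parallel, each spanning the full gap.
C₁ = κ₁ε₀A₁/d = 9.73 × 8.85×10⁻¹² × 3.26×10⁻⁴ / 1.41×10⁻⁴ = 1.99×10⁻¹⁰ F.
C₂ = κ₂ε₀A₂/d = 7.21 × 8.85×10⁻¹² × 3.63×10⁻⁴ / 1.41×10⁻⁴ = 1.64×10⁻¹⁰ F.
C = C₁ + C₂ = 3.63×10⁻¹⁰ F.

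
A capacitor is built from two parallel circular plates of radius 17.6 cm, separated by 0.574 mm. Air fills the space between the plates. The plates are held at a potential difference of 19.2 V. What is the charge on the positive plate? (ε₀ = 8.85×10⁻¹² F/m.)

A = π(17.6 cm)² = 9.73×10⁻² m².
C = ε₀A/d = 8.85×10⁻¹² × 9.73×10⁻² / 5.74×10⁻⁴ = 1.50×10⁻⁹ F.
Q = CV = 1.50×10⁻⁹ × 19.2 = 2.88×10⁻⁸ C.

28.8 nC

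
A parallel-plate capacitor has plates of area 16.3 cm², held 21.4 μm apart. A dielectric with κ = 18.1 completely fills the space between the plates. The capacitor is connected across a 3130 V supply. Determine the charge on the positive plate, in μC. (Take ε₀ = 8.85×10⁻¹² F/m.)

A = 16.3 cm² = 1.63×10⁻³ m².
C = κε₀A/d = 18.1 × 8.85×10⁻¹² × 1.63×10⁻³ / 2.14×10⁻⁵ = 1.22×10⁻⁸ F.
Q = CV = 1.22×10⁻⁸ × 3130 = 3.82×10⁻⁵ C.

Q ≈ 38.2 μC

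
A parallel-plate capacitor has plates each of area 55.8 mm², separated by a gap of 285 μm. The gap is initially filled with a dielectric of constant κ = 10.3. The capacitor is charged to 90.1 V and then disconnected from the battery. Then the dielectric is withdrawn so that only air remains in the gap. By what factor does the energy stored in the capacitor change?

Isolated ⇒ Q is held fixed.
C₂ = 0.0971 C₁ and U = Q²/(2C), so U₂/U₁ = C₁/C₂ = 10.3.

U₂/U₁ ≈ 10.3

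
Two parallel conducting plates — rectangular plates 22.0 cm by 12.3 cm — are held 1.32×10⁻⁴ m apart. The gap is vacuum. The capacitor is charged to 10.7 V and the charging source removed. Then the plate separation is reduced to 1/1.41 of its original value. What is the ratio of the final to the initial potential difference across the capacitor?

V₂/V₁ ≈ 0.709

Isolated ⇒ Q is held fixed.
C₂ = 1.41 C₁ and V = Q/C, so V₂/V₁ = C₁/C₂ = 0.709.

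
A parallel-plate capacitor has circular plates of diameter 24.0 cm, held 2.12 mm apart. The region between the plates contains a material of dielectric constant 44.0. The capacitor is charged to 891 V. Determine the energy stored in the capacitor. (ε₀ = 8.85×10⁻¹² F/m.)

A = π(24.0/2 cm)² = 4.52×10⁻² m².
C = κε₀A/d = 44.0 × 8.85×10⁻¹² × 4.52×10⁻² / 2.12×10⁻³ = 8.31×10⁻⁹ F.
U = ½CV² = ½ × 8.31×10⁻⁹ × (891)² = 3.30×10⁻³ J.

U ≈ 3.30 mJ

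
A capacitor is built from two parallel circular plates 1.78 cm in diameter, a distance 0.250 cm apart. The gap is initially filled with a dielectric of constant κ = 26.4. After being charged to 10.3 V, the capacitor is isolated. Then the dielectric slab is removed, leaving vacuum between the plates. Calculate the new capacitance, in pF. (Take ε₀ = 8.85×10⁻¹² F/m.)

A = π(1.78/2 cm)² = 2.49×10⁻⁴ m².
Initially C₁ = κε₀A/d = 26.4 × 8.85×10⁻¹² × 2.49×10⁻⁴ / 2.50×10⁻³ = 2.33×10⁻¹¹ F.
C = κε₀A/d scales with κ, so C₂/C₁ = 1/κ = 1/26.4 = 0.0379.
C₂ = 0.0379 × 2.33×10⁻¹¹ = 8.81×10⁻¹³ F.

0.881 pF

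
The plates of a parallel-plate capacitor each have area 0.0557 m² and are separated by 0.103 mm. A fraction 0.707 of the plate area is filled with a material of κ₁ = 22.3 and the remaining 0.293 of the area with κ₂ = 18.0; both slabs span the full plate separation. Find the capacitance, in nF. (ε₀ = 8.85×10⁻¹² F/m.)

Side-by-side slabs ⇒ two capacitors in parallel, each spanning the full gap.
C₁ = κ₁ε₀A₁/d = 22.3 × 8.85×10⁻¹² × 3.94×10⁻² / 1.03×10⁻⁴ = 7.55×10⁻⁸ F.
C₂ = κ₂ε₀A₂/d = 18.0 × 8.85×10⁻¹² × 1.63×10⁻² / 1.03×10⁻⁴ = 2.52×10⁻⁸ F.
C = C₁ + C₂ = 1.01×10⁻⁷ F.

101 nF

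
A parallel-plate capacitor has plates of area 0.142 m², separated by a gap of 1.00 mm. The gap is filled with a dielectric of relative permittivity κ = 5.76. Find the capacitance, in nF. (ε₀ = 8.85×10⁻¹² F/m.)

C = κε₀A/d = 5.76 × 8.85×10⁻¹² × 0.142 / 1.00×10⁻³ = 7.24×10⁻⁹ F.

7.24 nF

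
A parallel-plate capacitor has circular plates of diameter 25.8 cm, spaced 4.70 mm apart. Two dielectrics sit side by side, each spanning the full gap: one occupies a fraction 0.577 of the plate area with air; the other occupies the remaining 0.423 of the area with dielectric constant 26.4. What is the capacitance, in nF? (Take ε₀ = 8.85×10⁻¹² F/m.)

C ≈ 1.16 nF

A = π(25.8/2 cm)² = 5.23×10⁻² m².
Side-by-side slabs ⇒ two capacitors in parallel, each spanning the full gap.
C₁ = κ₁ε₀A₁/d = 1.00 × 8.85×10⁻¹² × 3.02×10⁻² / 4.70×10⁻³ = 5.68×10⁻¹¹ F.
C₂ = κ₂ε₀A₂/d = 26.4 × 8.85×10⁻¹² × 2.21×10⁻² / 4.70×10⁻³ = 1.10×10⁻⁹ F.
C = C₁ + C₂ = 1.16×10⁻⁹ F.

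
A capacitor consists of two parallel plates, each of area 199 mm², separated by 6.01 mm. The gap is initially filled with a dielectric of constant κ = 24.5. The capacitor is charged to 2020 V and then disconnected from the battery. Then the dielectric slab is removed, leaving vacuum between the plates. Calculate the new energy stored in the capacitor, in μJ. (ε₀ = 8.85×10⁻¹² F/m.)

359 μJ

A = 199 mm² = 1.99×10⁻⁴ m².
Initially C₁ = κε₀A/d = 24.5 × 8.85×10⁻¹² × 1.99×10⁻⁴ / 6.01×10⁻³ = 7.18×10⁻¹² F.
U₁ = 1.46×10⁻⁵ J.
Isolated ⇒ Q is held fixed. C₂ = 0.0408 C₁ and U = Q²/(2C), so U₂/U₁ = C₁/C₂ = 24.5.
U₂ = 24.5 × 1.46×10⁻⁵ = 3.59×10⁻⁴ J.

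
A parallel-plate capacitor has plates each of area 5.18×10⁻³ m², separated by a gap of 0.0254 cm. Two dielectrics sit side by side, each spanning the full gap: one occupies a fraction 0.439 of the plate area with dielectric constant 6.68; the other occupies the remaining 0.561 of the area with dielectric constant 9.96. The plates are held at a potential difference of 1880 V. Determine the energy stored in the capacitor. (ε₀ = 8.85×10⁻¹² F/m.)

Side-by-side slabs ⇒ two capacitors in parallel, each spanning the full gap.
C₁ = κ₁ε₀A₁/d = 6.68 × 8.85×10⁻¹² × 2.27×10⁻³ / 2.54×10⁻⁴ = 5.29×10⁻¹⁰ F.
C₂ = κ₂ε₀A₂/d = 9.96 × 8.85×10⁻¹² × 2.91×10⁻³ / 2.54×10⁻⁴ = 1.01×10⁻⁹ F.
C = C₁ + C₂ = 1.54×10⁻⁹ F.
U = ½CV² = ½ × 1.54×10⁻⁹ × (1880)² = 2.72×10⁻³ J.

U ≈ 2.72 mJ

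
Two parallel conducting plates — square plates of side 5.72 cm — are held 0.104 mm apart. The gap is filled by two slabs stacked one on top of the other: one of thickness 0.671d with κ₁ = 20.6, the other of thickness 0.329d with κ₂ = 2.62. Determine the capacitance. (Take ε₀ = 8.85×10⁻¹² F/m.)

C ≈ 1.76 nF

A = (5.72 cm)² = 3.27×10⁻³ m².
Stacked slabs ⇒ two capacitors in series, each with the full plate area.
C₁ = κ₁ε₀A/d₁ = 20.6 × 8.85×10⁻¹² × 3.27×10⁻³ / 6.98×10⁻⁵ = 8.55×10⁻⁹ F.
C₂ = κ₂ε₀A/d₂ = 2.62 × 8.85×10⁻¹² × 3.27×10⁻³ / 3.42×10⁻⁵ = 2.22×10⁻⁹ F.
C = (1/C₁ + 1/C₂)⁻¹ = 1.76×10⁻⁹ F.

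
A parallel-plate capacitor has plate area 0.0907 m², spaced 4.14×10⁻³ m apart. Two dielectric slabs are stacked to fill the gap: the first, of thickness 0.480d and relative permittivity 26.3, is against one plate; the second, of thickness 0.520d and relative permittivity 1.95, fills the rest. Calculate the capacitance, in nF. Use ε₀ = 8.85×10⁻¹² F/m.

0.681 nF

Stacked slabs ⇒ two capacitors in series, each with the full plate area.
C₁ = κ₁ε₀A/d₁ = 26.3 × 8.85×10⁻¹² × 9.07×10⁻² / 1.99×10⁻³ = 1.06×10⁻⁸ F.
C₂ = κ₂ε₀A/d₂ = 1.95 × 8.85×10⁻¹² × 9.07×10⁻² / 2.15×10⁻³ = 7.27×10⁻¹⁰ F.
C = (1/C₁ + 1/C₂)⁻¹ = 6.81×10⁻¹⁰ F.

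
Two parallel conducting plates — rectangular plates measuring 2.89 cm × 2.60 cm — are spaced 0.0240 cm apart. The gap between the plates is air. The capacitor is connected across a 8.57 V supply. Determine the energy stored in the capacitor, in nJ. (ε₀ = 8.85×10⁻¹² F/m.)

A = 2.89 × 2.60 cm² = 7.51×10⁻⁴ m².
C = ε₀A/d = 8.85×10⁻¹² × 7.51×10⁻⁴ / 2.40×10⁻⁴ = 2.77×10⁻¹¹ F.
U = ½CV² = ½ × 2.77×10⁻¹¹ × (8.57)² = 1.02×10⁻⁹ J.

U ≈ 1.02 nJ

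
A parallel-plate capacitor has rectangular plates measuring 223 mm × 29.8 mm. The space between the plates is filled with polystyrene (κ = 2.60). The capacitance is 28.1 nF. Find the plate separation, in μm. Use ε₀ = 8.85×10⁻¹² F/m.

d ≈ 5.44 μm

A = 223 × 29.8 mm² = 6.65×10⁻³ m².
d = κε₀A/C = 2.60 × 8.85×10⁻¹² × 6.65×10⁻³ / 2.81×10⁻⁸ = 5.44×10⁻⁶ m.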